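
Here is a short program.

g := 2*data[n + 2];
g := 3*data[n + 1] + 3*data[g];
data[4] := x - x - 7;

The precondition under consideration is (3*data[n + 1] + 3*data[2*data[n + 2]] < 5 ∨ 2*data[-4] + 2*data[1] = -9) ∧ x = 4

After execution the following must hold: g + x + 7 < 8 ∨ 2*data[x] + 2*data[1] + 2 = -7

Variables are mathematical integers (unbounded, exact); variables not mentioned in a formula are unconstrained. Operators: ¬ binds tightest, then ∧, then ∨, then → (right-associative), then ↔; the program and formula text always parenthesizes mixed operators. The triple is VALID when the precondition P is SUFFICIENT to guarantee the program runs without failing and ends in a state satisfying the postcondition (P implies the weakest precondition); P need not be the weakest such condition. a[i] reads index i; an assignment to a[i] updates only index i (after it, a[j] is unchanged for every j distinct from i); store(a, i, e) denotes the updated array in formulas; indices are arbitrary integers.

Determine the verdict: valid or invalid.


Working backward. After the program, the postcondition g + x + 7 < 8 ∨ 2*data[x] + 2*data[1] + 2 = -7 must hold; in canonical form it is g + x < 1 ∨ 2*data[1] + 2*data[x] = -9.
Before data[4] := x - x - 7: g + x < 1 ∨ 2*data[1] + 2*store(data, 4, -7)[x] = -9
Before g := 3*data[n + 1] + 3*data[g]: 3*data[n + 1] + 3*data[g] + x < 1 ∨ 2*data[1] + 2*store(data, 4, -7)[x] = -9
Before g := 2*data[n + 2]: 3*data[n + 1] + 3*data[2*data[n + 2]] + x < 1 ∨ 2*data[1] + 2*store(data, 4, -7)[x] = -9
The weakest precondition is 3*data[n + 1] + 3*data[2*data[n + 2]] + x < 1 ∨ 2*data[1] + 2*store(data, 4, -7)[x] = -9.
Check whether (3*data[n + 1] + 3*data[2*data[n + 2]] < 5 ∨ 2*data[-4] + 2*data[1] = -9) ∧ x = 4 implies it.
Countermodel: at the initial state data = {[-4] = 0, [1] = 0, [2] = 17422, [4] = 0, [34844] = 1, elsewhere 0}, n = 0, x = 4, the precondition holds but the weakest precondition fails.
Answer: invalid


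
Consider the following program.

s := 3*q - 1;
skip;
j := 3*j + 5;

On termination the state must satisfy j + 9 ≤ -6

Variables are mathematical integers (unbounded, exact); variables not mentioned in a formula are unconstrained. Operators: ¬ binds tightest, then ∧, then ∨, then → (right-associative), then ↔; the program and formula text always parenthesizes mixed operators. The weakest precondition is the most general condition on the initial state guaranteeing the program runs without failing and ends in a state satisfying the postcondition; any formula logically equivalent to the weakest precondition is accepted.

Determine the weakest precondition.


Working backward. After the program, the postcondition j + 9 ≤ -6 must hold; in canonical form it is j ≤ -15.
Before j := 3*j + 5: 3*j ≤ -20
Before skip: 3*j ≤ -20
Before s := 3*q - 1: 3*j ≤ -20
Answer: WP = 3*j ≤ -20


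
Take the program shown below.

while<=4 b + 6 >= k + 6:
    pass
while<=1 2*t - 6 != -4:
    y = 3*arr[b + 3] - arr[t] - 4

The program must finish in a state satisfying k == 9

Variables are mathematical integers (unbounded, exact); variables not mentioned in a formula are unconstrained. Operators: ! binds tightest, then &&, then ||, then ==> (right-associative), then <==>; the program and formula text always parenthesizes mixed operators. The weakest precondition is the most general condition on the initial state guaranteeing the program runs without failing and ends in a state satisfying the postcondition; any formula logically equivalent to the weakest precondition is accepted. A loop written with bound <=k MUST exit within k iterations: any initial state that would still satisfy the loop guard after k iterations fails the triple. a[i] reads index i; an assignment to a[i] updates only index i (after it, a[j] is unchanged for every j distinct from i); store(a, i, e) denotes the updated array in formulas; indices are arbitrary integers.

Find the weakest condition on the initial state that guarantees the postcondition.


Working backward. After the program, k == 9 must hold.
Before the loop (bound <=1), unroll the exhaustion recursion (WP_0 = exit-now case; WP_j = one more guarded iteration, up to j = 1):
  WP_0: (!(2*t != 2)) && k == 9
  WP_1: (2*t != 2 ==> ((!(2*t != 2)) && k == 9)) && ((!(2*t != 2)) ==> k == 9)
So before the loop: (2*t != 2 ==> ((!(2*t != 2)) && k == 9)) && ((!(2*t != 2)) ==> k == 9)
Before the loop (bound <=4), unroll the exhaustion recursion (WP_0 = exit-now case; WP_j = one more guarded iteration, up to j = 4):
  WP_0: (!(b >= k)) && (2*t != 2 ==> ((!(2*t != 2)) && k == 9)) && ((!(2*t != 2)) ==> k == 9)
  WP_1: (b >= k ==> ((!(b >= k)) && (2*t != 2 ==> ((!(2*t != 2)) && k == 9)) && ((!(2*t != 2)) ==> k == 9))) && ((!(b >= k)) ==> ((2*t != 2 ==> ((!(2*t != 2)) && k == 9)) && ((!(2*t != 2)) ==> k == 9)))
  WP_2: (b >= k ==> ((b >= k ==> ((!(b >= k)) && (2*t != 2 ==> ((!(2*t != 2)) && k == 9)) && ((!(2*t != 2)) ==> k == 9))) && ((!(b >= k)) ==> ((2*t != 2 ==> ((!(2*t != 2)) && k == 9)) && ((!(2*t != 2)) ==> k == 9))))) && ((!(b >= k)) ==> ((2*t != 2 ==> ((!(2*t != 2)) && k == 9)) && ((!(2*t != 2)) ==> k == 9)))
  WP_3: (b >= k ==> ((b >= k ==> ((b >= k ==> ((!(b >= k)) && (2*t != 2 ==> ((!(2*t != 2)) && k == 9)) && ((!(2*t != 2)) ==> k == 9))) && ((!(b >= k)) ==> ((2*t != 2 ==> ((!(2*t != 2)) && k == 9)) && ((!(2*t != 2)) ==> k == 9))))) && ((!(b >= k)) ==> ((2*t != 2 ==> ((!(2*t != 2)) && k == 9)) && ((!(2*t != 2)) ==> k == 9))))) && ((!(b >= k)) ==> ((2*t != 2 ==> ((!(2*t != 2)) && k == 9)) && ((!(2*t != 2)) ==> k == 9)))
  WP_4: (b >= k ==> ((b >= k ==> ((b >= k ==> ((b >= k ==> ((!(b >= k)) && (2*t != 2 ==> ((!(2*t != 2)) && k == 9)) && ((!(2*t != 2)) ==> k == 9))) && ((!(b >= k)) ==> ((2*t != 2 ==> ((!(2*t != 2)) && k == 9)) && ((!(2*t != 2)) ==> k == 9))))) && ((!(b >= k)) ==> ((2*t != 2 ==> ((!(2*t != 2)) && k == 9)) && ((!(2*t != 2)) ==> k == 9))))) && ((!(b >= k)) ==> ((2*t != 2 ==> ((!(2*t != 2)) && k == 9)) && ((!(2*t != 2)) ==> k == 9))))) && ((!(b >= k)) ==> ((2*t != 2 ==> ((!(2*t != 2)) && k == 9)) && ((!(2*t != 2)) ==> k == 9)))
So before the loop: (b >= k ==> ((b >= k ==> ((b >= k ==> ((b >= k ==> ((!(b >= k)) && (2*t != 2 ==> ((!(2*t != 2)) && k == 9)) && ((!(2*t != 2)) ==> k == 9))) && ((!(b >= k)) ==> ((2*t != 2 ==> ((!(2*t != 2)) && k == 9)) && ((!(2*t != 2)) ==> k == 9))))) && ((!(b >= k)) ==> ((2*t != 2 ==> ((!(2*t != 2)) && k == 9)) && ((!(2*t != 2)) ==> k == 9))))) && ((!(b >= k)) ==> ((2*t != 2 ==> ((!(2*t != 2)) && k == 9)) && ((!(2*t != 2)) ==> k == 9))))) && ((!(b >= k)) ==> ((2*t != 2 ==> ((!(2*t != 2)) && k == 9)) && ((!(2*t != 2)) ==> k == 9)))
Answer: WP = (b >= k ==> ((b >= k ==> ((b >= k ==> ((b >= k ==> ((!(b >= k)) && (2*t != 2 ==> ((!(2*t != 2)) && k == 9)) && ((!(2*t != 2)) ==> k == 9))) && ((!(b >= k)) ==> ((2*t != 2 ==> ((!(2*t != 2)) && k == 9)) && ((!(2*t != 2)) ==> k == 9))))) && ((!(b >= k)) ==> ((2*t != 2 ==> ((!(2*t != 2)) && k == 9)) && ((!(2*t != 2)) ==> k == 9))))) && ((!(b >= k)) ==> ((2*t != 2 ==> ((!(2*t != 2)) && k == 9)) && ((!(2*t != 2)) ==> k == 9))))) && ((!(b >= k)) ==> ((2*t != 2 ==> ((!(2*t != 2)) && k == 9)) && ((!(2*t != 2)) ==> k == 9)))


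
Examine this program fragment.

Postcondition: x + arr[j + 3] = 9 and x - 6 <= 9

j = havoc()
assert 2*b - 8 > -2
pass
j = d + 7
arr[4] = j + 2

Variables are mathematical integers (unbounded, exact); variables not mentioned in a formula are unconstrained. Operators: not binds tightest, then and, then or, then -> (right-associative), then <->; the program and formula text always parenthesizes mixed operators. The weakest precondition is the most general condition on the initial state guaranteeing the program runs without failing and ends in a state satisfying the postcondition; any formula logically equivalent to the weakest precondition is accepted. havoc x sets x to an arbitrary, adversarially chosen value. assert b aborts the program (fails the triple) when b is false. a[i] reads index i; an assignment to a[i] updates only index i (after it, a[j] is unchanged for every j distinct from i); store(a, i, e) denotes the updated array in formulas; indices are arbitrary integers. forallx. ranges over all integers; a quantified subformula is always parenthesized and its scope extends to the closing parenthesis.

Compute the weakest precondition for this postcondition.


Working backward. After the program, the postcondition x + arr[j + 3] = 9 and x - 6 <= 9 must hold; in canonical form it is arr[j + 3] + x = 9 and x <= 15.
Before arr[4] := j + 2: store(arr, 4, j + 2)[j + 3] + x = 9 and x <= 15
Before j := d + 7: store(arr, 4, d + 9)[d + 10] + x = 9 and x <= 15
Before skip: store(arr, 4, d + 9)[d + 10] + x = 9 and x <= 15
Before assert 2*b - 8 > -2: 2*b > 6 and store(arr, 4, d + 9)[d + 10] + x = 9 and x <= 15
Before havoc j: 2*b > 6 and store(arr, 4, d + 9)[d + 10] + x = 9 and x <= 15
Answer: WP = 2*b > 6 and store(arr, 4, d + 9)[d + 10] + x = 9 and x <= 15


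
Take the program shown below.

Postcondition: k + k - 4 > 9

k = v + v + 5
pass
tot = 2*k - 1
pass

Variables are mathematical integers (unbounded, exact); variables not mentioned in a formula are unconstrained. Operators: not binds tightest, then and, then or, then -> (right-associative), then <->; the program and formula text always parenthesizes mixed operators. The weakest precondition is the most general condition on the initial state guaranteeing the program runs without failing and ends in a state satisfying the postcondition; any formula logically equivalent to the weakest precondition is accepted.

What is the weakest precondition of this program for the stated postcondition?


Working backward. After the program, the postcondition k + k - 4 > 9 must hold; in canonical form it is 2*k > 13.
Before skip: 2*k > 13
Before tot := 2*k - 1: 2*k > 13
Before skip: 2*k > 13
Before k := v + v + 5: 4*v > 3
Answer: WP = 4*v > 3


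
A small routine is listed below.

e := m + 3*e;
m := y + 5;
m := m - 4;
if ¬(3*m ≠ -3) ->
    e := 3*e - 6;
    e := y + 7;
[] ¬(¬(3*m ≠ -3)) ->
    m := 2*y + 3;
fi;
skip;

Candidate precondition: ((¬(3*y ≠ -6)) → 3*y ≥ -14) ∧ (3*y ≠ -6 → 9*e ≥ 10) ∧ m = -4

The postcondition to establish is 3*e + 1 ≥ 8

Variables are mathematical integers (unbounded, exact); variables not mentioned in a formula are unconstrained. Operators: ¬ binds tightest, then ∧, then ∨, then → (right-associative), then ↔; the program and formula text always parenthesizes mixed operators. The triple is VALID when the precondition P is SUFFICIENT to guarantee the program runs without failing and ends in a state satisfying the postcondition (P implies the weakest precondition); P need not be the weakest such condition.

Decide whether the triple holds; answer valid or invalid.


Working backward. After the program, the postcondition 3*e + 1 ≥ 8 must hold; in canonical form it is 3*e ≥ 7.
Before skip: 3*e ≥ 7
Then branch requires 3*y ≥ -14; else branch requires 3*e ≥ 7.
Before the if: ((¬(3*m ≠ -3)) → 3*y ≥ -14) ∧ (3*m ≠ -3 → 3*e ≥ 7)
Before m := m - 4: ((¬(3*m ≠ 9)) → 3*y ≥ -14) ∧ (3*m ≠ 9 → 3*e ≥ 7)
Before m := y + 5: ((¬(3*y ≠ -6)) → 3*y ≥ -14) ∧ (3*y ≠ -6 → 3*e ≥ 7)
Before e := m + 3*e: ((¬(3*y ≠ -6)) → 3*y ≥ -14) ∧ (3*y ≠ -6 → 9*e + 3*m ≥ 7)
The weakest precondition is ((¬(3*y ≠ -6)) → 3*y ≥ -14) ∧ (3*y ≠ -6 → 9*e + 3*m ≥ 7).
Check whether ((¬(3*y ≠ -6)) → 3*y ≥ -14) ∧ (3*y ≠ -6 → 9*e ≥ 10) ∧ m = -4 implies it.
Countermodel: at the initial state e = 2, m = -4, y = -1, the precondition holds but the weakest precondition fails.
Answer: invalid


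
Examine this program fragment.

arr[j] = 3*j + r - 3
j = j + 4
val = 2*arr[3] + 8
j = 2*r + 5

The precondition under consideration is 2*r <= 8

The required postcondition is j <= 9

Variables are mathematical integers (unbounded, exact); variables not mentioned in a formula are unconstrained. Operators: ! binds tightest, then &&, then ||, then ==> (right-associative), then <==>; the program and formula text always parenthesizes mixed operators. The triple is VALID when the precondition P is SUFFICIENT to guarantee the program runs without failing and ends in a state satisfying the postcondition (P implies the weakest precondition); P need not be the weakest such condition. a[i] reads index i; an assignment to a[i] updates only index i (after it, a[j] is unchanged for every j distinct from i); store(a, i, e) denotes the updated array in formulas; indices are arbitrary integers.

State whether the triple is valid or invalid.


Working backward. After the program, j <= 9 must hold.
Before j := 2*r + 5: 2*r <= 4
Before val := 2*arr[3] + 8: 2*r <= 4
Before j := j + 4: 2*r <= 4
Before arr[j] := 3*j + r - 3: 2*r <= 4
The weakest precondition is 2*r <= 4.
Check whether 2*r <= 8 implies it.
Countermodel: at the initial state r = 3, the precondition holds but the weakest precondition fails.
Answer: invalid


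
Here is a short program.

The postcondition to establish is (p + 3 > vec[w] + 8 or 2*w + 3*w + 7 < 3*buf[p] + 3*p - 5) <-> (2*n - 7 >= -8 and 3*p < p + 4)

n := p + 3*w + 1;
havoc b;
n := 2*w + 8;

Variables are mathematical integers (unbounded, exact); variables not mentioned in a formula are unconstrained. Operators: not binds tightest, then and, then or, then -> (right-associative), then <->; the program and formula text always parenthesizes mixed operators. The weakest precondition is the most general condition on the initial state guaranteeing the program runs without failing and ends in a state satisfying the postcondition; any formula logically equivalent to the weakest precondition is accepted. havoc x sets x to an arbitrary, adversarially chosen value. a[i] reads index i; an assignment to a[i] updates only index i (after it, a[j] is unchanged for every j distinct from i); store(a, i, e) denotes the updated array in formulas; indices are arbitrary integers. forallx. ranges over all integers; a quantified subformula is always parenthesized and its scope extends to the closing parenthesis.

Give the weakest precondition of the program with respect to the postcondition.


Working backward. After the program, the postcondition (p + 3 > vec[w] + 8 or 2*w + 3*w + 7 < 3*buf[p] + 3*p - 5) <-> (2*n - 7 >= -8 and 3*p < p + 4) must hold; in canonical form it is (p > vec[w] + 5 or 5*w < 3*buf[p] + 3*p - 12) <-> (2*n >= -1 and 2*p < 4).
Before n := 2*w + 8: (p > vec[w] + 5 or 5*w < 3*buf[p] + 3*p - 12) <-> (4*w >= -17 and 2*p < 4)
Before havoc b: (p > vec[w] + 5 or 5*w < 3*buf[p] + 3*p - 12) <-> (4*w >= -17 and 2*p < 4)
Before n := p + 3*w + 1: (p > vec[w] + 5 or 5*w < 3*buf[p] + 3*p - 12) <-> (4*w >= -17 and 2*p < 4)
Answer: WP = (p > vec[w] + 5 or 5*w < 3*buf[p] + 3*p - 12) <-> (4*w >= -17 and 2*p < 4)


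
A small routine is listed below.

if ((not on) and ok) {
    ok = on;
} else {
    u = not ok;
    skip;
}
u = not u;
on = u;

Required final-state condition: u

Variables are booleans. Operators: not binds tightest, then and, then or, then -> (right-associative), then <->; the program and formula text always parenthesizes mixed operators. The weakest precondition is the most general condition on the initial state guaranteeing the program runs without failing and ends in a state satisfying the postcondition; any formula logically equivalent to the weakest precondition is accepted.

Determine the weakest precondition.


Working backward. After the program, u must hold.
Before on := u: u
Before u := not u: not u
Then branch requires not u; else branch requires ok.
Before the if: (((not on) and ok) -> (not u)) and ((not ((not on) and ok)) -> ok)
Answer: WP = (((not on) and ok) -> (not u)) and ((not ((not on) and ok)) -> ok)


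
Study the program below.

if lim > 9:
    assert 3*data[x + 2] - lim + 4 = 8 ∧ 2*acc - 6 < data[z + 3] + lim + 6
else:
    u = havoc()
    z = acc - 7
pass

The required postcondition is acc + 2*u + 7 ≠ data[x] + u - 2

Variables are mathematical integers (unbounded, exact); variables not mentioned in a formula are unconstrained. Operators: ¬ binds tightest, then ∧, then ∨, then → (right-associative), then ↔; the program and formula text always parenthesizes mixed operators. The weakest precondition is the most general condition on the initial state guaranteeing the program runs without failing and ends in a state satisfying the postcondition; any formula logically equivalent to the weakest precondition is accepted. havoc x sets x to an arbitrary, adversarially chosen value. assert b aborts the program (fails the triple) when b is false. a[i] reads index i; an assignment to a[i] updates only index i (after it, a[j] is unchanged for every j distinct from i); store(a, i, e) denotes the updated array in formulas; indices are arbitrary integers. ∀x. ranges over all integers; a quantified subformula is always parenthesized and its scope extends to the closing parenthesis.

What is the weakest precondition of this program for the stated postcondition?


Working backward. After the program, the postcondition acc + 2*u + 7 ≠ data[x] + u - 2 must hold; in canonical form it is acc + u ≠ data[x] - 9.
Before skip: acc + u ≠ data[x] - 9
Then branch requires 3*data[x + 2] = lim + 4 ∧ 2*acc < data[z + 3] + lim + 12 ∧ acc + u ≠ data[x] - 9; else branch requires ∀u_1. acc + u_1 ≠ data[x] - 9.
Before the if: (lim > 9 → (3*data[x + 2] = lim + 4 ∧ 2*acc < data[z + 3] + lim + 12 ∧ acc + u ≠ data[x] - 9)) ∧ ((¬(lim > 9)) → (∀u_1. acc + u_1 ≠ data[x] - 9))
Answer: WP = (lim > 9 → (3*data[x + 2] = lim + 4 ∧ 2*acc < data[z + 3] + lim + 12 ∧ acc + u ≠ data[x] - 9)) ∧ ((¬(lim > 9)) → (∀u_1. acc + u_1 ≠ data[x] - 9))


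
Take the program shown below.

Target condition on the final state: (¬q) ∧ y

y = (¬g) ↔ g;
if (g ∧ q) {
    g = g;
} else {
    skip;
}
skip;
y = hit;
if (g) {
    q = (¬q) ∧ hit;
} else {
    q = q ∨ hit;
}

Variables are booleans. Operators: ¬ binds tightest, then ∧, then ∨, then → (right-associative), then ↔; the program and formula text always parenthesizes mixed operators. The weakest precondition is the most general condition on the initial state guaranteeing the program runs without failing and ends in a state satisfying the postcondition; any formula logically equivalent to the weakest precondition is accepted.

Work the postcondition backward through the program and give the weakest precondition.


Working backward. After the program, (¬q) ∧ y must hold.
Then branch requires (¬((¬q) ∧ hit)) ∧ y; else branch requires (¬(q ∨ hit)) ∧ y.
Before the if: (g → ((¬((¬q) ∧ hit)) ∧ y)) ∧ ((¬g) → ((¬(q ∨ hit)) ∧ y))
Before y := hit: (g → ((¬((¬q) ∧ hit)) ∧ hit)) ∧ ((¬g) → ((¬(q ∨ hit)) ∧ hit))
Before skip: (g → ((¬((¬q) ∧ hit)) ∧ hit)) ∧ ((¬g) → ((¬(q ∨ hit)) ∧ hit))
Then branch requires (g → ((¬((¬q) ∧ hit)) ∧ hit)) ∧ ((¬g) → ((¬(q ∨ hit)) ∧ hit)); else branch requires (g → ((¬((¬q) ∧ hit)) ∧ hit)) ∧ ((¬g) → ((¬(q ∨ hit)) ∧ hit)).
Before the if: ((g ∧ q) → ((g → ((¬((¬q) ∧ hit)) ∧ hit)) ∧ ((¬g) → ((¬(q ∨ hit)) ∧ hit)))) ∧ ((¬(g ∧ q)) → ((g → ((¬((¬q) ∧ hit)) ∧ hit)) ∧ ((¬g) → ((¬(q ∨ hit)) ∧ hit))))
Before y := (¬g) ↔ g: ((g ∧ q) → ((g → ((¬((¬q) ∧ hit)) ∧ hit)) ∧ ((¬g) → ((¬(q ∨ hit)) ∧ hit)))) ∧ ((¬(g ∧ q)) → ((g → ((¬((¬q) ∧ hit)) ∧ hit)) ∧ ((¬g) → ((¬(q ∨ hit)) ∧ hit))))
Answer: WP = ((g ∧ q) → ((g → ((¬((¬q) ∧ hit)) ∧ hit)) ∧ ((¬g) → ((¬(q ∨ hit)) ∧ hit)))) ∧ ((¬(g ∧ q)) → ((g → ((¬((¬q) ∧ hit)) ∧ hit)) ∧ ((¬g) → ((¬(q ∨ hit)) ∧ hit))))


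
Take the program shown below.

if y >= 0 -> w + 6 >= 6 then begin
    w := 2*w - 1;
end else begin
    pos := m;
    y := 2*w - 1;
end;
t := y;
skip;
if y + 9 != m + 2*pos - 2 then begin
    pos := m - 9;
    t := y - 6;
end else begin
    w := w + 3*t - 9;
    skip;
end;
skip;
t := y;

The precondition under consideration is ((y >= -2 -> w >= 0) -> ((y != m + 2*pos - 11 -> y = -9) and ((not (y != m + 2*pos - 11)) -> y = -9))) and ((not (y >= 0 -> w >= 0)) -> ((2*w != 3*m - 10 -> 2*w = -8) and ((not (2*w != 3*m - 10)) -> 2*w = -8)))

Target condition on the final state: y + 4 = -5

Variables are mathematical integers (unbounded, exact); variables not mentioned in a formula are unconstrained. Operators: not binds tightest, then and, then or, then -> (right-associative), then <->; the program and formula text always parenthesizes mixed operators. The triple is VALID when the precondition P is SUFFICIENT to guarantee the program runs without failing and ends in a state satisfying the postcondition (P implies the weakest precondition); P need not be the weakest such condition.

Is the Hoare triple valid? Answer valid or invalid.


Working backward. After the program, the postcondition y + 4 = -5 must hold; in canonical form it is y = -9.
Before t := y: y = -9
Before skip: y = -9
Then branch requires y = -9; else branch requires y = -9.
Before the if: (y != m + 2*pos - 11 -> y = -9) and ((not (y != m + 2*pos - 11)) -> y = -9)
Before skip: (y != m + 2*pos - 11 -> y = -9) and ((not (y != m + 2*pos - 11)) -> y = -9)
Before t := y: (y != m + 2*pos - 11 -> y = -9) and ((not (y != m + 2*pos - 11)) -> y = -9)
Then branch requires (y != m + 2*pos - 11 -> y = -9) and ((not (y != m + 2*pos - 11)) -> y = -9); else branch requires (2*w != 3*m - 10 -> 2*w = -8) and ((not (2*w != 3*m - 10)) -> 2*w = -8).
Before the if: ((y >= 0 -> w >= 0) -> ((y != m + 2*pos - 11 -> y = -9) and ((not (y != m + 2*pos - 11)) -> y = -9))) and ((not (y >= 0 -> w >= 0)) -> ((2*w != 3*m - 10 -> 2*w = -8) and ((not (2*w != 3*m - 10)) -> 2*w = -8)))
The weakest precondition is ((y >= 0 -> w >= 0) -> ((y != m + 2*pos - 11 -> y = -9) and ((not (y != m + 2*pos - 11)) -> y = -9))) and ((not (y >= 0 -> w >= 0)) -> ((2*w != 3*m - 10 -> 2*w = -8) and ((not (2*w != 3*m - 10)) -> 2*w = -8))).
Check whether ((y >= -2 -> w >= 0) -> ((y != m + 2*pos - 11 -> y = -9) and ((not (y != m + 2*pos - 11)) -> y = -9))) and ((not (y >= 0 -> w >= 0)) -> ((2*w != 3*m - 10 -> 2*w = -8) and ((not (2*w != 3*m - 10)) -> 2*w = -8))) implies it.
Countermodel: at the initial state m = 10, pos = 0, w = -1, y = -2, the precondition holds but the weakest precondition fails.
Answer: invalid


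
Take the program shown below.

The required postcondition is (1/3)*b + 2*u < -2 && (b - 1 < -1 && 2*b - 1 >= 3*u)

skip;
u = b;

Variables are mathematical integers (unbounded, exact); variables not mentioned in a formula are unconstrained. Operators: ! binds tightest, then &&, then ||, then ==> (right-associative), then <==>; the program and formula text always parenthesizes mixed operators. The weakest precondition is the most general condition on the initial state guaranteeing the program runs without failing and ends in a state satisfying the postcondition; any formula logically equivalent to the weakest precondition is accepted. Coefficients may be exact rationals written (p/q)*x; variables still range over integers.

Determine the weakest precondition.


Working backward. After the program, the postcondition (1/3)*b + 2*u < -2 && (b - 1 < -1 && 2*b - 1 >= 3*u) must hold; in canonical form it is (1/3)*b + 2*u < -2 && b < 0 && 2*b >= 3*u + 1.
Before u := b: (7/3)*b < -2 && b < 0 && b <= -1
Before skip: (7/3)*b < -2 && b < 0 && b <= -1
Answer: WP = (7/3)*b < -2 && b < 0 && b <= -1


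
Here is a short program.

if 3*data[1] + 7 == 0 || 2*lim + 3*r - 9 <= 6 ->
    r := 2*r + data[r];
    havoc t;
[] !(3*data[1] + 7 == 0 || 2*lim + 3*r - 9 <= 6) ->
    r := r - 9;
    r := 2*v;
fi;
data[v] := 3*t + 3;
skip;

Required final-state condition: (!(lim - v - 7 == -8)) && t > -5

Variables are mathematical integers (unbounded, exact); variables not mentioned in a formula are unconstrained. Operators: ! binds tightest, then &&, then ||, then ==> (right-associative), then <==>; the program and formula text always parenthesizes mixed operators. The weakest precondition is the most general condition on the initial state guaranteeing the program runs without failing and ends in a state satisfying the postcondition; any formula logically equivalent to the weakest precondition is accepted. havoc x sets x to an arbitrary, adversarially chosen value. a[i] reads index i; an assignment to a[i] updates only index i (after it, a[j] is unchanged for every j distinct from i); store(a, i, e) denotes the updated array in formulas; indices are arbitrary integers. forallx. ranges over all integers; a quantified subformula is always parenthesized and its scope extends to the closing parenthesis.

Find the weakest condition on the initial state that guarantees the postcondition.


Working backward. After the program, the postcondition (!(lim - v - 7 == -8)) && t > -5 must hold; in canonical form it is (!(lim == v - 1)) && t > -5.
Before skip: (!(lim == v - 1)) && t > -5
Before data[v] := 3*t + 3: (!(lim == v - 1)) && t > -5
Then branch requires forall t_1. ((!(lim == v - 1)) && t_1 > -5); else branch requires (!(lim == v - 1)) && t > -5.
Before the if: ((3*data[1] == -7 || 2*lim + 3*r <= 15) ==> (forall t_1. ((!(lim == v - 1)) && t_1 > -5))) && ((!(3*data[1] == -7 || 2*lim + 3*r <= 15)) ==> ((!(lim == v - 1)) && t > -5))
Answer: WP = ((3*data[1] == -7 || 2*lim + 3*r <= 15) ==> (forall t_1. ((!(lim == v - 1)) && t_1 > -5))) && ((!(3*data[1] == -7 || 2*lim + 3*r <= 15)) ==> ((!(lim == v - 1)) && t > -5))


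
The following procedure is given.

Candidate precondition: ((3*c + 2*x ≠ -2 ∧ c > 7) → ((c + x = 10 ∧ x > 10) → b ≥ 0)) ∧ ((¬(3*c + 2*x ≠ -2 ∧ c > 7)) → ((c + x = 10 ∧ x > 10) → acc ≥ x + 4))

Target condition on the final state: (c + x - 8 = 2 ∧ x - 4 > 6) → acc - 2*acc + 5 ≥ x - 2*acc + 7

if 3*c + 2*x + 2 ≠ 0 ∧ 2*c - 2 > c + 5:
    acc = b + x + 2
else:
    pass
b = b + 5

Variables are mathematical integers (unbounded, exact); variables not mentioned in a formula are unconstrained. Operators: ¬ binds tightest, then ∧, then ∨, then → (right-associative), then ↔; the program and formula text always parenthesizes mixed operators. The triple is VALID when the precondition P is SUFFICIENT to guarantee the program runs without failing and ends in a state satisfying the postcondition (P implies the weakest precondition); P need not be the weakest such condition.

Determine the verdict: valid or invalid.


Working backward. After the program, the postcondition (c + x - 8 = 2 ∧ x - 4 > 6) → acc - 2*acc + 5 ≥ x - 2*acc + 7 must hold; in canonical form it is (c + x = 10 ∧ x > 10) → acc ≥ x + 2.
Before b := b + 5: (c + x = 10 ∧ x > 10) → acc ≥ x + 2
Then branch requires (c + x = 10 ∧ x > 10) → b ≥ 0; else branch requires (c + x = 10 ∧ x > 10) → acc ≥ x + 2.
Before the if: ((3*c + 2*x ≠ -2 ∧ c > 7) → ((c + x = 10 ∧ x > 10) → b ≥ 0)) ∧ ((¬(3*c + 2*x ≠ -2 ∧ c > 7)) → ((c + x = 10 ∧ x > 10) → acc ≥ x + 2))
The weakest precondition is ((3*c + 2*x ≠ -2 ∧ c > 7) → ((c + x = 10 ∧ x > 10) → b ≥ 0)) ∧ ((¬(3*c + 2*x ≠ -2 ∧ c > 7)) → ((c + x = 10 ∧ x > 10) → acc ≥ x + 2)).
Check whether ((3*c + 2*x ≠ -2 ∧ c > 7) → ((c + x = 10 ∧ x > 10) → b ≥ 0)) ∧ ((¬(3*c + 2*x ≠ -2 ∧ c > 7)) → ((c + x = 10 ∧ x > 10) → acc ≥ x + 4)) implies it.
Every state satisfying the precondition satisfies the weakest precondition: the implication holds.
Answer: valid


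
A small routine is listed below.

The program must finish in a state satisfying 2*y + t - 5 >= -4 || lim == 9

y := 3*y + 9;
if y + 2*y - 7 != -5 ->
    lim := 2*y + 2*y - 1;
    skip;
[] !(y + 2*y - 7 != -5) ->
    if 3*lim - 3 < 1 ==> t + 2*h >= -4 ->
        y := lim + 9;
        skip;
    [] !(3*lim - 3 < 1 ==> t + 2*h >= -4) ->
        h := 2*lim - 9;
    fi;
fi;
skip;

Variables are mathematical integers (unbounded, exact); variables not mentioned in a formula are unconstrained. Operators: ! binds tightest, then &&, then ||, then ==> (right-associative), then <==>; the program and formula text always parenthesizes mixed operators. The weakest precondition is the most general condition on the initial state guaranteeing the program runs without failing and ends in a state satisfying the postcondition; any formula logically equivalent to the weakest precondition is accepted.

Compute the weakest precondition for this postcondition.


Working backward. After the program, the postcondition 2*y + t - 5 >= -4 || lim == 9 must hold; in canonical form it is t + 2*y >= 1 || lim == 9.
Before skip: t + 2*y >= 1 || lim == 9
Then branch requires t + 2*y >= 1 || 4*y == 10; else branch requires ((3*lim < 4 ==> 2*h + t >= -4) ==> (2*lim + t >= -17 || lim == 9)) && ((!(3*lim < 4 ==> 2*h + t >= -4)) ==> (t + 2*y >= 1 || lim == 9)).
Before the if: (3*y != 2 ==> (t + 2*y >= 1 || 4*y == 10)) && ((!(3*y != 2)) ==> (((3*lim < 4 ==> 2*h + t >= -4) ==> (2*lim + t >= -17 || lim == 9)) && ((!(3*lim < 4 ==> 2*h + t >= -4)) ==> (t + 2*y >= 1 || lim == 9))))
Before y := 3*y + 9: (9*y != -25 ==> (t + 6*y >= -17 || 12*y == -26)) && ((!(9*y != -25)) ==> (((3*lim < 4 ==> 2*h + t >= -4) ==> (2*lim + t >= -17 || lim == 9)) && ((!(3*lim < 4 ==> 2*h + t >= -4)) ==> (t + 6*y >= -17 || lim == 9))))
Answer: WP = (9*y != -25 ==> (t + 6*y >= -17 || 12*y == -26)) && ((!(9*y != -25)) ==> (((3*lim < 4 ==> 2*h + t >= -4) ==> (2*lim + t >= -17 || lim == 9)) && ((!(3*lim < 4 ==> 2*h + t >= -4)) ==> (t + 6*y >= -17 || lim == 9))))


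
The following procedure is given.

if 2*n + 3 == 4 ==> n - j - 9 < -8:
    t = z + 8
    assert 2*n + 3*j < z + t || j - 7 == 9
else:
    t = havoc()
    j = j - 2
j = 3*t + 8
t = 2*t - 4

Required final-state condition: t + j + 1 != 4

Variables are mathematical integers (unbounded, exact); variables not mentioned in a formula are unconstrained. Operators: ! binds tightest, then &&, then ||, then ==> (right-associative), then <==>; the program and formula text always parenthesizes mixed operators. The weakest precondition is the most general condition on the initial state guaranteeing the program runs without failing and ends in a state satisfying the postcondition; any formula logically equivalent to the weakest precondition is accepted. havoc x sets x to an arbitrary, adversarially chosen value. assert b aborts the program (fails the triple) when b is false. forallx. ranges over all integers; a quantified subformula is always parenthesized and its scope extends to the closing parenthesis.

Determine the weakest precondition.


Working backward. After the program, the postcondition t + j + 1 != 4 must hold; in canonical form it is j + t != 3.
Before t := 2*t - 4: j + 2*t != 7
Before j := 3*t + 8: 5*t != -1
Then branch requires (3*j + 2*n < 2*z + 8 || j == 16) && 5*z != -41; else branch requires forall t_1. 5*t_1 != -1.
Before the if: ((2*n == 1 ==> n < j + 1) ==> ((3*j + 2*n < 2*z + 8 || j == 16) && 5*z != -41)) && ((!(2*n == 1 ==> n < j + 1)) ==> (forall t_1. 5*t_1 != -1))
Answer: WP = ((2*n == 1 ==> n < j + 1) ==> ((3*j + 2*n < 2*z + 8 || j == 16) && 5*z != -41)) && ((!(2*n == 1 ==> n < j + 1)) ==> (forall t_1. 5*t_1 != -1))


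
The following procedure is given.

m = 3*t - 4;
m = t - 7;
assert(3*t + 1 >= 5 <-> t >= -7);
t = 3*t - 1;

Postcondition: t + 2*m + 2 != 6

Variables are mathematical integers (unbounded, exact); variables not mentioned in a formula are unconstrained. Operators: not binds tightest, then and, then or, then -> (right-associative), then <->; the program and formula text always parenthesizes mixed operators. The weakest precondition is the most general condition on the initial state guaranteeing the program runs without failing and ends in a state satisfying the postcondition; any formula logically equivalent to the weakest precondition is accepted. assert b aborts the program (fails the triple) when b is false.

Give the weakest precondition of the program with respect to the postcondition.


Working backward. After the program, the postcondition t + 2*m + 2 != 6 must hold; in canonical form it is 2*m + t != 4.
Before t := 3*t - 1: 2*m + 3*t != 5
Before assert 3*t + 1 >= 5 <-> t >= -7: (3*t >= 4 <-> t >= -7) and 2*m + 3*t != 5
Before m := t - 7: (3*t >= 4 <-> t >= -7) and 5*t != 19
Before m := 3*t - 4: (3*t >= 4 <-> t >= -7) and 5*t != 19
Answer: WP = (3*t >= 4 <-> t >= -7) and 5*t != 19


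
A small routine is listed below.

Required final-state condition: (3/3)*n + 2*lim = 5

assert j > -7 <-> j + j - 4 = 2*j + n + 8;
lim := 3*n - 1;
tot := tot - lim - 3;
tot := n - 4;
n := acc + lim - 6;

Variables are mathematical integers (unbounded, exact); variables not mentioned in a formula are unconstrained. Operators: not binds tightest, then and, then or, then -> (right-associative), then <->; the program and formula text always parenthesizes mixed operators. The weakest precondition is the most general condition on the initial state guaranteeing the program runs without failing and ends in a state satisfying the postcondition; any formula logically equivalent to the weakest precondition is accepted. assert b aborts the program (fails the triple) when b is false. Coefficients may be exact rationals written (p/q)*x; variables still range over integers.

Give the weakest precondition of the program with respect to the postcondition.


Working backward. After the program, the postcondition (3/3)*n + 2*lim = 5 must hold; in canonical form it is 2*lim + n = 5.
Before n := acc + lim - 6: acc + 3*lim = 11
Before tot := n - 4: acc + 3*lim = 11
Before tot := tot - lim - 3: acc + 3*lim = 11
Before lim := 3*n - 1: acc + 9*n = 14
Before assert j > -7 <-> j + j - 4 = 2*j + n + 8: (j > -7 <-> n = -12) and acc + 9*n = 14
Answer: WP = (j > -7 <-> n = -12) and acc + 9*n = 14


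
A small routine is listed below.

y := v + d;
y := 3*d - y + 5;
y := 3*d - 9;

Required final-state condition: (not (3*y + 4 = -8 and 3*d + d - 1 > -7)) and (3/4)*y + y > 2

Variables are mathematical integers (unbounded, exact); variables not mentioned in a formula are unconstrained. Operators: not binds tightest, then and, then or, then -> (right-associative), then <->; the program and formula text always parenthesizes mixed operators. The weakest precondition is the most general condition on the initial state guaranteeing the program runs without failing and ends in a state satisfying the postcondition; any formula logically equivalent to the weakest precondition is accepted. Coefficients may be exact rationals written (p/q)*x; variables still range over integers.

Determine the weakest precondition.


Working backward. After the program, the postcondition (not (3*y + 4 = -8 and 3*d + d - 1 > -7)) and (3/4)*y + y > 2 must hold; in canonical form it is (not (3*y = -12 and 4*d > -6)) and (7/4)*y > 2.
Before y := 3*d - 9: (not (9*d = 15 and 4*d > -6)) and (21/4)*d > 71/4
Before y := 3*d - y + 5: (not (9*d = 15 and 4*d > -6)) and (21/4)*d > 71/4
Before y := v + d: (not (9*d = 15 and 4*d > -6)) and (21/4)*d > 71/4
Answer: WP = (not (9*d = 15 and 4*d > -6)) and (21/4)*d > 71/4


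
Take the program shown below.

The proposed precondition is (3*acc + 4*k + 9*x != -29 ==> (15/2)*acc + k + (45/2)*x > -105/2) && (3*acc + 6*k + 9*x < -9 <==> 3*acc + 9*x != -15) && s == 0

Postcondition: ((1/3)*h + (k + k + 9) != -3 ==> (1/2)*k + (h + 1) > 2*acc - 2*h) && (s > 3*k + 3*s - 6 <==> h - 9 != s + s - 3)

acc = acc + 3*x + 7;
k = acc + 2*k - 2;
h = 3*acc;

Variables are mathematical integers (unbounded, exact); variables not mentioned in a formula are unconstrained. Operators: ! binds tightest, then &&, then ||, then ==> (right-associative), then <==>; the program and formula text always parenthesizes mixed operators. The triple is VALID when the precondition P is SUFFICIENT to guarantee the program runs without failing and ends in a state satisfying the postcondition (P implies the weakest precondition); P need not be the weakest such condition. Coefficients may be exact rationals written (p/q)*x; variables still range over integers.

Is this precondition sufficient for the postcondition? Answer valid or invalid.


Working backward. After the program, the postcondition ((1/3)*h + (k + k + 9) != -3 ==> (1/2)*k + (h + 1) > 2*acc - 2*h) && (s > 3*k + 3*s - 6 <==> h - 9 != s + s - 3) must hold; in canonical form it is ((1/3)*h + 2*k != -12 ==> 3*h + (1/2)*k > 2*acc - 1) && (3*k + 2*s < 6 <==> h != 2*s + 6).
Before h := 3*acc: (acc + 2*k != -12 ==> 7*acc + (1/2)*k > -1) && (3*k + 2*s < 6 <==> 3*acc != 2*s + 6)
Before k := acc + 2*k - 2: (3*acc + 4*k != -8 ==> (15/2)*acc + k > 0) && (3*acc + 6*k + 2*s < 12 <==> 3*acc != 2*s + 6)
Before acc := acc + 3*x + 7: (3*acc + 4*k + 9*x != -29 ==> (15/2)*acc + k + (45/2)*x > -105/2) && (3*acc + 6*k + 2*s + 9*x < -9 <==> 3*acc + 9*x != 2*s - 15)
The weakest precondition is (3*acc + 4*k + 9*x != -29 ==> (15/2)*acc + k + (45/2)*x > -105/2) && (3*acc + 6*k + 2*s + 9*x < -9 <==> 3*acc + 9*x != 2*s - 15).
Check whether (3*acc + 4*k + 9*x != -29 ==> (15/2)*acc + k + (45/2)*x > -105/2) && (3*acc + 6*k + 9*x < -9 <==> 3*acc + 9*x != -15) && s == 0 implies it.
Every state satisfying the precondition satisfies the weakest precondition: the implication holds.
Answer: valid


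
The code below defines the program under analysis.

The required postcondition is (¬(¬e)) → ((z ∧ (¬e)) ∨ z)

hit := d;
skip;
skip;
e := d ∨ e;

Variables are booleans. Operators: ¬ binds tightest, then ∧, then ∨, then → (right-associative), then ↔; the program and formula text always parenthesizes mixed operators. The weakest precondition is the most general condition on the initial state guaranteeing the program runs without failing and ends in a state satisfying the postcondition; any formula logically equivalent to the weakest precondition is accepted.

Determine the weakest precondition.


Working backward. After the program, the postcondition (¬(¬e)) → ((z ∧ (¬e)) ∨ z) must hold; in canonical form it is e → ((z ∧ (¬e)) ∨ z).
Before e := d ∨ e: (d ∨ e) → ((z ∧ (¬(d ∨ e))) ∨ z)
Before skip: (d ∨ e) → ((z ∧ (¬(d ∨ e))) ∨ z)
Before skip: (d ∨ e) → ((z ∧ (¬(d ∨ e))) ∨ z)
Before hit := d: (d ∨ e) → ((z ∧ (¬(d ∨ e))) ∨ z)
Answer: WP = (d ∨ e) → ((z ∧ (¬(d ∨ e))) ∨ z)


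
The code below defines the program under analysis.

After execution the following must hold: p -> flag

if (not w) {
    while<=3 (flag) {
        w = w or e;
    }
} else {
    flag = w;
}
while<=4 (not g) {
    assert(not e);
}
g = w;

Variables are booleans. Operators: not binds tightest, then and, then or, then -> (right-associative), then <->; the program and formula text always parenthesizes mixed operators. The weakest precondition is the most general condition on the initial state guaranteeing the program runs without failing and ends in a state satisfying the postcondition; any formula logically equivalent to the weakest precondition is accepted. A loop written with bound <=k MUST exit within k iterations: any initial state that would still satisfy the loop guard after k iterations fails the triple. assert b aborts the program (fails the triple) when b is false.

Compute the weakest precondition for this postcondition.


Working backward. After the program, p -> flag must hold.
Before g := w: p -> flag
Before the loop (bound <=4), unroll the exhaustion recursion (WP_0 = exit-now case; WP_j = one more guarded iteration, up to j = 4):
  WP_0: g and (p -> flag)
  WP_1: ((not g) -> ((not e) and g and (p -> flag))) and (g -> (p -> flag))
  WP_2: ((not g) -> ((not e) and ((not g) -> ((not e) and g and (p -> flag))) and (g -> (p -> flag)))) and (g -> (p -> flag))
  WP_3: ((not g) -> ((not e) and ((not g) -> ((not e) and ((not g) -> ((not e) and g and (p -> flag))) and (g -> (p -> flag)))) and (g -> (p -> flag)))) and (g -> (p -> flag))
  WP_4: ((not g) -> ((not e) and ((not g) -> ((not e) and ((not g) -> ((not e) and ((not g) -> ((not e) and g and (p -> flag))) and (g -> (p -> flag)))) and (g -> (p -> flag)))) and (g -> (p -> flag)))) and (g -> (p -> flag))
So before the loop: ((not g) -> ((not e) and ((not g) -> ((not e) and ((not g) -> ((not e) and ((not g) -> ((not e) and g and (p -> flag))) and (g -> (p -> flag)))) and (g -> (p -> flag)))) and (g -> (p -> flag)))) and (g -> (p -> flag))
Then branch requires (flag -> ((flag -> ((flag -> ((not flag) and ((not g) -> ((not e) and ((not g) -> ((not e) and ((not g) -> ((not e) and ((not g) -> ((not e) and g and (p -> flag))) and (g -> (p -> flag)))) and (g -> (p -> flag)))) and (g -> (p -> flag)))) and (g -> (p -> flag)))) and ((not flag) -> (((not g) -> ((not e) and ((not g) -> ((not e) and ((not g) -> ((not e) and ((not g) -> ((not e) and g and (p -> flag))) and (g -> (p -> flag)))) and (g -> (p -> flag)))) and (g -> (p -> flag)))) and (g -> (p -> flag)))))) and ((not flag) -> (((not g) -> ((not e) and ((not g) -> ((not e) and ((not g) -> ((not e) and ((not g) -> ((not e) and g and (p -> flag))) and (g -> (p -> flag)))) and (g -> (p -> flag)))) and (g -> (p -> flag)))) and (g -> (p -> flag)))))) and ((not flag) -> (((not g) -> ((not e) and ((not g) -> ((not e) and ((not g) -> ((not e) and ((not g) -> ((not e) and g and (p -> flag))) and (g -> (p -> flag)))) and (g -> (p -> flag)))) and (g -> (p -> flag)))) and (g -> (p -> flag)))); else branch requires ((not g) -> ((not e) and ((not g) -> ((not e) and ((not g) -> ((not e) and ((not g) -> ((not e) and g and (p -> w))) and (g -> (p -> w)))) and (g -> (p -> w)))) and (g -> (p -> w)))) and (g -> (p -> w)).
Before the if: ((not w) -> ((flag -> ((flag -> ((flag -> ((not flag) and ((not g) -> ((not e) and ((not g) -> ((not e) and ((not g) -> ((not e) and ((not g) -> ((not e) and g and (p -> flag))) and (g -> (p -> flag)))) and (g -> (p -> flag)))) and (g -> (p -> flag)))) and (g -> (p -> flag)))) and ((not flag) -> (((not g) -> ((not e) and ((not g) -> ((not e) and ((not g) -> ((not e) and ((not g) -> ((not e) and g and (p -> flag))) and (g -> (p -> flag)))) and (g -> (p -> flag)))) and (g -> (p -> flag)))) and (g -> (p -> flag)))))) and ((not flag) -> (((not g) -> ((not e) and ((not g) -> ((not e) and ((not g) -> ((not e) and ((not g) -> ((not e) and g and (p -> flag))) and (g -> (p -> flag)))) and (g -> (p -> flag)))) and (g -> (p -> flag)))) and (g -> (p -> flag)))))) and ((not flag) -> (((not g) -> ((not e) and ((not g) -> ((not e) and ((not g) -> ((not e) and ((not g) -> ((not e) and g and (p -> flag))) and (g -> (p -> flag)))) and (g -> (p -> flag)))) and (g -> (p -> flag)))) and (g -> (p -> flag)))))) and (w -> (((not g) -> ((not e) and ((not g) -> ((not e) and ((not g) -> ((not e) and ((not g) -> ((not e) and g and (p -> w))) and (g -> (p -> w)))) and (g -> (p -> w)))) and (g -> (p -> w)))) and (g -> (p -> w))))
Answer: WP = ((not w) -> ((flag -> ((flag -> ((flag -> ((not flag) and ((not g) -> ((not e) and ((not g) -> ((not e) and ((not g) -> ((not e) and ((not g) -> ((not e) and g and (p -> flag))) and (g -> (p -> flag)))) and (g -> (p -> flag)))) and (g -> (p -> flag)))) and (g -> (p -> flag)))) and ((not flag) -> (((not g) -> ((not e) and ((not g) -> ((not e) and ((not g) -> ((not e) and ((not g) -> ((not e) and g and (p -> flag))) and (g -> (p -> flag)))) and (g -> (p -> flag)))) and (g -> (p -> flag)))) and (g -> (p -> flag)))))) and ((not flag) -> (((not g) -> ((not e) and ((not g) -> ((not e) and ((not g) -> ((not e) and ((not g) -> ((not e) and g and (p -> flag))) and (g -> (p -> flag)))) and (g -> (p -> flag)))) and (g -> (p -> flag)))) and (g -> (p -> flag)))))) and ((not flag) -> (((not g) -> ((not e) and ((not g) -> ((not e) and ((not g) -> ((not e) and ((not g) -> ((not e) and g and (p -> flag))) and (g -> (p -> flag)))) and (g -> (p -> flag)))) and (g -> (p -> flag)))) and (g -> (p -> flag)))))) and (w -> (((not g) -> ((not e) and ((not g) -> ((not e) and ((not g) -> ((not e) and ((not g) -> ((not e) and g and (p -> w))) and (g -> (p -> w)))) and (g -> (p -> w)))) and (g -> (p -> w)))) and (g -> (p -> w))))
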